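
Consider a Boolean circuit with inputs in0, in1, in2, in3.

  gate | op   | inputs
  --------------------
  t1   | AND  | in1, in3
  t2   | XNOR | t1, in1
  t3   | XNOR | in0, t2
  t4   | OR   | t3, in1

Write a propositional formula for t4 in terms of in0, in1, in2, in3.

(in0 XNOR ((in1 AND in3) XNOR in1)) OR in1

t1 = in1 AND in3
t2 = t1 XNOR in1 = (in1 AND in3) XNOR in1
t3 = in0 XNOR t2 = in0 XNOR ((in1 AND in3) XNOR in1)
t4 = t3 OR in1 = (in0 XNOR ((in1 AND in3) XNOR in1)) OR in1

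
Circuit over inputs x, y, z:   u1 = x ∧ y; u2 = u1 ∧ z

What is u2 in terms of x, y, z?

u1 = x ∧ y
u2 = u1 ∧ z = (x ∧ y) ∧ z

(x ∧ y) ∧ z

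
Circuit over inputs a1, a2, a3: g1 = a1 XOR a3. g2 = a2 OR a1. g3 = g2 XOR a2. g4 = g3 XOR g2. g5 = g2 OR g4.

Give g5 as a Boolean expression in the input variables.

(a2 OR a1) OR (((a2 OR a1) XOR a2) XOR (a2 OR a1))

g2 = a2 OR a1
g3 = g2 XOR a2 = (a2 OR a1) XOR a2
g4 = g3 XOR g2 = ((a2 OR a1) XOR a2) XOR (a2 OR a1)
g5 = g2 OR g4 = (a2 OR a1) OR (((a2 OR a1) XOR a2) XOR (a2 OR a1))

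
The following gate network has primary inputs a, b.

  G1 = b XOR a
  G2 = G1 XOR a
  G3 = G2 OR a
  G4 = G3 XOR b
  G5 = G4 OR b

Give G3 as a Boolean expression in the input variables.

G1 = b XOR a
G2 = G1 XOR a = (b XOR a) XOR a
G3 = G2 OR a = ((b XOR a) XOR a) OR a

((b XOR a) XOR a) OR a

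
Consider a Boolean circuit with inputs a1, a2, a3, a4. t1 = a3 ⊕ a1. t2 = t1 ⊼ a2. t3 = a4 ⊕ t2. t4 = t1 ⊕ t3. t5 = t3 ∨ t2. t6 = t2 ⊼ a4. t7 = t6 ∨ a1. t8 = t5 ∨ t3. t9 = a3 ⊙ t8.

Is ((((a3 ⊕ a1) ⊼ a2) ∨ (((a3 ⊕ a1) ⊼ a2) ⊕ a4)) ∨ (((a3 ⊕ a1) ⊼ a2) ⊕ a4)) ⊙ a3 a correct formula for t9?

Yes

t1 = a3 ⊕ a1
t2 = t1 ⊼ a2 = (a3 ⊕ a1) ⊼ a2
t3 = a4 ⊕ t2 = a4 ⊕ ((a3 ⊕ a1) ⊼ a2)
t5 = t3 ∨ t2 = (a4 ⊕ ((a3 ⊕ a1) ⊼ a2)) ∨ ((a3 ⊕ a1) ⊼ a2)
t8 = t5 ∨ t3 = ((a4 ⊕ ((a3 ⊕ a1) ⊼ a2)) ∨ ((a3 ⊕ a1) ⊼ a2)) ∨ (a4 ⊕ ((a3 ⊕ a1) ⊼ a2))
t9 = a3 ⊙ t8 = a3 ⊙ (((a4 ⊕ ((a3 ⊕ a1) ⊼ a2)) ∨ ((a3 ⊕ a1) ⊼ a2)) ∨ (a4 ⊕ ((a3 ⊕ a1) ⊼ a2)))
At a1=0, a2=0, a3=0, a4=0: circuit gives 0, formula gives 0.
At a1=0, a2=0, a3=1, a4=0: circuit gives 1, formula gives 1.
Agrees on all 16 inputs.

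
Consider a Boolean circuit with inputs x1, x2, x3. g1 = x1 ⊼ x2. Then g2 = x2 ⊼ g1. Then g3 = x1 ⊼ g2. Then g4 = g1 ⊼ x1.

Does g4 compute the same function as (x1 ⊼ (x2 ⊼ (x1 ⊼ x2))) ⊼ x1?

No

g1 = x1 ⊼ x2
g4 = g1 ⊼ x1 = (x1 ⊼ x2) ⊼ x1
At x1=1, x2=0, x3=0: circuit gives 0, formula gives 1.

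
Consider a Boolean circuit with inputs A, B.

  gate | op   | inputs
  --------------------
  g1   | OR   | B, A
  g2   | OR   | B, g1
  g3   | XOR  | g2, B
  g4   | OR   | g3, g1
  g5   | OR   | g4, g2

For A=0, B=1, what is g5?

g1 = 1 OR 0 = 1
g2 = 1 OR 1 = 1
g3 = 1 XOR 1 = 0
g4 = 0 OR 1 = 1
g5 = 1 OR 1 = 1

1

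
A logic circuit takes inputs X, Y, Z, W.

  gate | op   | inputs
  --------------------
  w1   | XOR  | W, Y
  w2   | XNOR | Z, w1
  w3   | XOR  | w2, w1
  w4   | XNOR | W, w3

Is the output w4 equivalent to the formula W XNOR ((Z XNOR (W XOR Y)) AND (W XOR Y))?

No

w1 = W XOR Y
w2 = Z XNOR w1 = Z XNOR (W XOR Y)
w3 = w2 XOR w1 = (Z XNOR (W XOR Y)) XOR (W XOR Y)
w4 = W XNOR w3 = W XNOR ((Z XNOR (W XOR Y)) XOR (W XOR Y))
At X=0, Y=0, Z=0, W=0: circuit gives 0, formula gives 1.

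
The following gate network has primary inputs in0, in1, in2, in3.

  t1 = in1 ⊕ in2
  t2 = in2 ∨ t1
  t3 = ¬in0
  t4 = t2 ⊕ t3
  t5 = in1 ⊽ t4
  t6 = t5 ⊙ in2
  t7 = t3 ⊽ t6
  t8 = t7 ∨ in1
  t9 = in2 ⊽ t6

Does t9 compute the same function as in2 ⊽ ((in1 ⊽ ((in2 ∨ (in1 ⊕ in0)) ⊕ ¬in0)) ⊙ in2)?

t1 = in1 ⊕ in2
t2 = in2 ∨ t1 = in2 ∨ (in1 ⊕ in2)
t3 = ¬in0
t4 = t2 ⊕ t3 = (in2 ∨ (in1 ⊕ in2)) ⊕ ¬in0
t5 = in1 ⊽ t4 = in1 ⊽ ((in2 ∨ (in1 ⊕ in2)) ⊕ ¬in0)
t6 = t5 ⊙ in2 = (in1 ⊽ ((in2 ∨ (in1 ⊕ in2)) ⊕ ¬in0)) ⊙ in2
t9 = in2 ⊽ t6 = in2 ⊽ ((in1 ⊽ ((in2 ∨ (in1 ⊕ in2)) ⊕ ¬in0)) ⊙ in2)
At in0=1, in1=0, in2=0, in3=0: circuit gives 1, formula gives 0.

No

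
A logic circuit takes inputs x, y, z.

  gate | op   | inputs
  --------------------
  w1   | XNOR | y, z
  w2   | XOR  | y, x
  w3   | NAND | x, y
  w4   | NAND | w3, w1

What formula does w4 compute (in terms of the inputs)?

w1 = y XNOR z
w3 = x NAND y
w4 = w3 NAND w1 = (x NAND y) NAND (y XNOR z)

(x NAND y) NAND (y XNOR z)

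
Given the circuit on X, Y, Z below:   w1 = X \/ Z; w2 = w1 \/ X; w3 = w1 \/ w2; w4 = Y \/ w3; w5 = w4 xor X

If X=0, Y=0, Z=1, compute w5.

w1 = 0 \/ 1 = 1
w2 = 1 \/ 0 = 1
w3 = 1 \/ 1 = 1
w4 = 0 \/ 1 = 1
w5 = 1 xor 0 = 1

1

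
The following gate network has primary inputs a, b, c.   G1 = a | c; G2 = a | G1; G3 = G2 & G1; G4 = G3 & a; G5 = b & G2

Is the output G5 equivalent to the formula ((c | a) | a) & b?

G1 = a | c
G2 = a | G1 = a | (a | c)
G5 = b & G2 = b & (a | (a | c))
At a=0, b=0, c=0: circuit gives 0, formula gives 0.
At a=0, b=1, c=1: circuit gives 1, formula gives 1.
Agrees on all 8 inputs.

Yes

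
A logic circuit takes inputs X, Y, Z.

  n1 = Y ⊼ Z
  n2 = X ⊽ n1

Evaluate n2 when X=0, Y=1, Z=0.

0

n1 = 1 ⊼ 0 = 1
n2 = 0 ⊽ 1 = 0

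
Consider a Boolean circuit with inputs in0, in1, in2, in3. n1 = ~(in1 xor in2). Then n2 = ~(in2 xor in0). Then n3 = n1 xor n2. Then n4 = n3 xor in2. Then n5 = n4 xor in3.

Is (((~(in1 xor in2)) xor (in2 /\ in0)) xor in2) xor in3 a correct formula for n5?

No

n1 = ~(in1 xor in2)
n2 = ~(in2 xor in0)
n3 = n1 xor n2 = (~(in1 xor in2)) xor (~(in2 xor in0))
n4 = n3 xor in2 = ((~(in1 xor in2)) xor (~(in2 xor in0))) xor in2
n5 = n4 xor in3 = (((~(in1 xor in2)) xor (~(in2 xor in0))) xor in2) xor in3
At in0=0, in1=0, in2=0, in3=0: circuit gives 0, formula gives 1.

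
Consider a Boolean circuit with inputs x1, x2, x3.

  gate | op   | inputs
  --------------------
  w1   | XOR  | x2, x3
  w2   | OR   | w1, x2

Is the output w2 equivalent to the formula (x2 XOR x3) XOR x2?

No

w1 = x2 XOR x3
w2 = w1 OR x2 = (x2 XOR x3) OR x2
At x1=0, x2=1, x3=0: circuit gives 1, formula gives 0.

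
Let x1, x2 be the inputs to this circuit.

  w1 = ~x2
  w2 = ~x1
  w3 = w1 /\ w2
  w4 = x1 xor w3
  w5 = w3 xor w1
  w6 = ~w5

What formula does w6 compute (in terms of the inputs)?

~((~x2 /\ ~x1) xor ~x2)

w1 = ~x2
w2 = ~x1
w3 = w1 /\ w2 = ~x2 /\ ~x1
w5 = w3 xor w1 = (~x2 /\ ~x1) xor ~x2
w6 = ~w5 = ~((~x2 /\ ~x1) xor ~x2)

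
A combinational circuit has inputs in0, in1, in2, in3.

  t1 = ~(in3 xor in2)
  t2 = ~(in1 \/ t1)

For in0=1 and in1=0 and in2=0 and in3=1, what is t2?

1

t1 = ~(1 xor 0) = 0
t2 = ~(0 \/ 0) = 1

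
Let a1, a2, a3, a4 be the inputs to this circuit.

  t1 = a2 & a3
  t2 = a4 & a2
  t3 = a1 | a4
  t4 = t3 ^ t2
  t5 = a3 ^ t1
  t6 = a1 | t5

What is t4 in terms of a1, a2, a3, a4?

(a1 | a4) ^ (a4 & a2)

t2 = a4 & a2
t3 = a1 | a4
t4 = t3 ^ t2 = (a1 | a4) ^ (a4 & a2)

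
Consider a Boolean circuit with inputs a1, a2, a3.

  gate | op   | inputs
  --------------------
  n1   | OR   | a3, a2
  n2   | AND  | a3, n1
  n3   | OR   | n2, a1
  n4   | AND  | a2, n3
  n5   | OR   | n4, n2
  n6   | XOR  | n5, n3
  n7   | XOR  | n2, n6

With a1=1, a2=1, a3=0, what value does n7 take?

n1 = 0 OR 1 = 1
n2 = 0 AND 1 = 0
n3 = 0 OR 1 = 1
n4 = 1 AND 1 = 1
n5 = 1 OR 0 = 1
n6 = 1 XOR 1 = 0
n7 = 0 XOR 0 = 0

0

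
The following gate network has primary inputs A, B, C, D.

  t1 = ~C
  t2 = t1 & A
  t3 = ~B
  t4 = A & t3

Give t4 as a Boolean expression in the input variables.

A & ~B

t3 = ~B
t4 = A & t3 = A & ~B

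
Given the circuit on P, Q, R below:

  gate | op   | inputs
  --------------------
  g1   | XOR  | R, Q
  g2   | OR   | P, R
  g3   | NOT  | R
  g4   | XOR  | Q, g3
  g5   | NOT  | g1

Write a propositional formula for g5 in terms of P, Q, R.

NOT (R XOR Q)

g1 = R XOR Q
g5 = NOT g1 = NOT (R XOR Q)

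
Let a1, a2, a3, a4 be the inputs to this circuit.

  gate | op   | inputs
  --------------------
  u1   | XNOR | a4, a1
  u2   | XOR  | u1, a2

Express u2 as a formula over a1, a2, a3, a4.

(a4 XNOR a1) XOR a2

u1 = a4 XNOR a1
u2 = u1 XOR a2 = (a4 XNOR a1) XOR a2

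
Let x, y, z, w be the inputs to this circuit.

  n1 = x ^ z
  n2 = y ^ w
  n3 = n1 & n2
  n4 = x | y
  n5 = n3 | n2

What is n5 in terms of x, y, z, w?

n1 = x ^ z
n2 = y ^ w
n3 = n1 & n2 = (x ^ z) & (y ^ w)
n5 = n3 | n2 = ((x ^ z) & (y ^ w)) | (y ^ w)

((x ^ z) & (y ^ w)) | (y ^ w)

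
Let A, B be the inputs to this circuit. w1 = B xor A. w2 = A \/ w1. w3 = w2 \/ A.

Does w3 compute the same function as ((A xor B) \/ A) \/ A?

w1 = B xor A
w2 = A \/ w1 = A \/ (B xor A)
w3 = w2 \/ A = (A \/ (B xor A)) \/ A
At A=0, B=0: circuit gives 0, formula gives 0.
At A=0, B=1: circuit gives 1, formula gives 1.
Agrees on all 4 inputs.

Yes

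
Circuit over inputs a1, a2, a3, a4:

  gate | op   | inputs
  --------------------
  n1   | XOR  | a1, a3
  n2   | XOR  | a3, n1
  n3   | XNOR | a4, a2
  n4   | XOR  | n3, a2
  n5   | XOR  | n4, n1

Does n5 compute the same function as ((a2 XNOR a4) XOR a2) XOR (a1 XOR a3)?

Yes

n1 = a1 XOR a3
n3 = a4 XNOR a2
n4 = n3 XOR a2 = (a4 XNOR a2) XOR a2
n5 = n4 XOR n1 = ((a4 XNOR a2) XOR a2) XOR (a1 XOR a3)
At a1=0, a2=0, a3=0, a4=1: circuit gives 0, formula gives 0.
At a1=0, a2=0, a3=0, a4=0: circuit gives 1, formula gives 1.
Agrees on all 16 inputs.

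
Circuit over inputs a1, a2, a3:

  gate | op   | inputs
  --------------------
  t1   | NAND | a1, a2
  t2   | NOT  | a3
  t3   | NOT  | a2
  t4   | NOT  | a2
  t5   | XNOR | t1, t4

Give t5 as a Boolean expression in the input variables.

(a1 NAND a2) XNOR NOT a2

t1 = a1 NAND a2
t4 = NOT a2
t5 = t1 XNOR t4 = (a1 NAND a2) XNOR NOT a2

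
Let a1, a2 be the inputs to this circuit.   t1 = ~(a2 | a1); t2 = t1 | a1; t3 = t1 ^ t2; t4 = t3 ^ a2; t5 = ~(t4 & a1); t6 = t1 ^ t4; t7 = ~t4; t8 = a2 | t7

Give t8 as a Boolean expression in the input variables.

t1 = ~(a2 | a1)
t2 = t1 | a1 = (~(a2 | a1)) | a1
t3 = t1 ^ t2 = (~(a2 | a1)) ^ ((~(a2 | a1)) | a1)
t4 = t3 ^ a2 = ((~(a2 | a1)) ^ ((~(a2 | a1)) | a1)) ^ a2
t7 = ~t4 = ~(((~(a2 | a1)) ^ ((~(a2 | a1)) | a1)) ^ a2)
t8 = a2 | t7 = a2 | ~(((~(a2 | a1)) ^ ((~(a2 | a1)) | a1)) ^ a2)

a2 | ~(((~(a2 | a1)) ^ ((~(a2 | a1)) | a1)) ^ a2)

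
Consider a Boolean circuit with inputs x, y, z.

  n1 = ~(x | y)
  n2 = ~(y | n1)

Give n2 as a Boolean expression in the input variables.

n1 = ~(x | y)
n2 = ~(y | n1) = ~(y | (~(x | y)))

~(y | (~(x | y)))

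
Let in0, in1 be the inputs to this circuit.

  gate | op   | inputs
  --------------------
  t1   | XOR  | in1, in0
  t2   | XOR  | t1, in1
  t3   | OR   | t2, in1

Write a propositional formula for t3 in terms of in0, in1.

((in1 XOR in0) XOR in1) OR in1

t1 = in1 XOR in0
t2 = t1 XOR in1 = (in1 XOR in0) XOR in1
t3 = t2 OR in1 = ((in1 XOR in0) XOR in1) OR in1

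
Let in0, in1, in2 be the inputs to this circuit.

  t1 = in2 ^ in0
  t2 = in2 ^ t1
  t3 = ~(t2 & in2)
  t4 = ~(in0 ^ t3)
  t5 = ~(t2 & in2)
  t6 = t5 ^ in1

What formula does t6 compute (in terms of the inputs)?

t1 = in2 ^ in0
t2 = in2 ^ t1 = in2 ^ (in2 ^ in0)
t5 = ~(t2 & in2) = ~((in2 ^ (in2 ^ in0)) & in2)
t6 = t5 ^ in1 = (~((in2 ^ (in2 ^ in0)) & in2)) ^ in1

(~((in2 ^ (in2 ^ in0)) & in2)) ^ in1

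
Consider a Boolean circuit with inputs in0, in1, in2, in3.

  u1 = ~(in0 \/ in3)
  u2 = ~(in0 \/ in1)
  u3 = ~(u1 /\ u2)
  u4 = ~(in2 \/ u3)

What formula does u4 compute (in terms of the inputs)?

~(in2 \/ (~((~(in0 \/ in3)) /\ (~(in0 \/ in1)))))

u1 = ~(in0 \/ in3)
u2 = ~(in0 \/ in1)
u3 = ~(u1 /\ u2) = ~((~(in0 \/ in3)) /\ (~(in0 \/ in1)))
u4 = ~(in2 \/ u3) = ~(in2 \/ (~((~(in0 \/ in3)) /\ (~(in0 \/ in1)))))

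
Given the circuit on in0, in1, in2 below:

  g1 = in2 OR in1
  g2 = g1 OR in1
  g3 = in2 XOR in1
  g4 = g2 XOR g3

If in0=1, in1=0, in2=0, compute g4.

g1 = 0 OR 0 = 0
g2 = 0 OR 0 = 0
g3 = 0 XOR 0 = 0
g4 = 0 XOR 0 = 0

0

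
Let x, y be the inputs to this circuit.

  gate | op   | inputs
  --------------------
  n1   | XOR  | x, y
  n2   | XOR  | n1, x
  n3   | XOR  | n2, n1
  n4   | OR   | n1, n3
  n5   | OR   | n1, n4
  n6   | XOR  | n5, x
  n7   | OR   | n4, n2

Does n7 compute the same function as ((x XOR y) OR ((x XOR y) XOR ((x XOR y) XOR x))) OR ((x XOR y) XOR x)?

n1 = x XOR y
n2 = n1 XOR x = (x XOR y) XOR x
n3 = n2 XOR n1 = ((x XOR y) XOR x) XOR (x XOR y)
n4 = n1 OR n3 = (x XOR y) OR (((x XOR y) XOR x) XOR (x XOR y))
n7 = n4 OR n2 = ((x XOR y) OR (((x XOR y) XOR x) XOR (x XOR y))) OR ((x XOR y) XOR x)
At x=0, y=0: circuit gives 0, formula gives 0.
At x=0, y=1: circuit gives 1, formula gives 1.
Agrees on all 4 inputs.

Yes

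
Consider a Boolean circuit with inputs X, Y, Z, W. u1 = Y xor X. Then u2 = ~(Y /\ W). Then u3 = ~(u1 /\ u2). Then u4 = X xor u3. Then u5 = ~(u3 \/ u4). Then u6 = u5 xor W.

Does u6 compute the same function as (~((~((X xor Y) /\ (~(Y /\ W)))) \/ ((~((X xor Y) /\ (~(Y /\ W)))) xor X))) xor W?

u1 = Y xor X
u2 = ~(Y /\ W)
u3 = ~(u1 /\ u2) = ~((Y xor X) /\ (~(Y /\ W)))
u4 = X xor u3 = X xor (~((Y xor X) /\ (~(Y /\ W))))
u5 = ~(u3 \/ u4) = ~((~((Y xor X) /\ (~(Y /\ W)))) \/ (X xor (~((Y xor X) /\ (~(Y /\ W))))))
u6 = u5 xor W = (~((~((Y xor X) /\ (~(Y /\ W)))) \/ (X xor (~((Y xor X) /\ (~(Y /\ W))))))) xor W
At X=0, Y=0, Z=0, W=0: circuit gives 0, formula gives 0.
At X=0, Y=0, Z=0, W=1: circuit gives 1, formula gives 1.
Agrees on all 16 inputs.

Yes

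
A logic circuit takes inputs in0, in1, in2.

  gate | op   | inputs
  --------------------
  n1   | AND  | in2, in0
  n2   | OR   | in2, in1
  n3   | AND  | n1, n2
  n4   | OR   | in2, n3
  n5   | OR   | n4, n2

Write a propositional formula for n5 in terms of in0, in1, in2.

n1 = in2 AND in0
n2 = in2 OR in1
n3 = n1 AND n2 = (in2 AND in0) AND (in2 OR in1)
n4 = in2 OR n3 = in2 OR ((in2 AND in0) AND (in2 OR in1))
n5 = n4 OR n2 = (in2 OR ((in2 AND in0) AND (in2 OR in1))) OR (in2 OR in1)

(in2 OR ((in2 AND in0) AND (in2 OR in1))) OR (in2 OR in1)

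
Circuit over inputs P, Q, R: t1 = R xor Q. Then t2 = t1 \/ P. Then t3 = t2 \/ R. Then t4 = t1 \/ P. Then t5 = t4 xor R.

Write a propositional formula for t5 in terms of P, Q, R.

((R xor Q) \/ P) xor R

t1 = R xor Q
t4 = t1 \/ P = (R xor Q) \/ P
t5 = t4 xor R = ((R xor Q) \/ P) xor R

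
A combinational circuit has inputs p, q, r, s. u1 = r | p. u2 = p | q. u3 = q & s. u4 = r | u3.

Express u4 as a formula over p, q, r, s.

u3 = q & s
u4 = r | u3 = r | (q & s)

r | (q & s)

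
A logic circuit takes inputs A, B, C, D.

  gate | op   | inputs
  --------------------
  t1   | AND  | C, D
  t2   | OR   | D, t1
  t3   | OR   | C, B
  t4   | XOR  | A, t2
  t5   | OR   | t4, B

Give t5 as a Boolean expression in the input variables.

t1 = C AND D
t2 = D OR t1 = D OR (C AND D)
t4 = A XOR t2 = A XOR (D OR (C AND D))
t5 = t4 OR B = (A XOR (D OR (C AND D))) OR B

(A XOR (D OR (C AND D))) OR B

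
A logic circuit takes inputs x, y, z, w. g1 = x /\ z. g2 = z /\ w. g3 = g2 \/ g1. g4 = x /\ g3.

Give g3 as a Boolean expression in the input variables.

g1 = x /\ z
g2 = z /\ w
g3 = g2 \/ g1 = (z /\ w) \/ (x /\ z)

(z /\ w) \/ (x /\ z)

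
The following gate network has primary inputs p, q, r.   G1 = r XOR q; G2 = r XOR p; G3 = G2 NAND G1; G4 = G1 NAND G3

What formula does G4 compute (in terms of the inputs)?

G1 = r XOR q
G2 = r XOR p
G3 = G2 NAND G1 = (r XOR p) NAND (r XOR q)
G4 = G1 NAND G3 = (r XOR q) NAND ((r XOR p) NAND (r XOR q))

(r XOR q) NAND ((r XOR p) NAND (r XOR q))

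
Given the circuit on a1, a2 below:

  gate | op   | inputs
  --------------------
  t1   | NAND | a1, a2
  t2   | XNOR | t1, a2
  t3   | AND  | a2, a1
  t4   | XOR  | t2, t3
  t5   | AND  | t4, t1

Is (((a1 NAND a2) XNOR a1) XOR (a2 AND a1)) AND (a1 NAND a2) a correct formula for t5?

No

t1 = a1 NAND a2
t2 = t1 XNOR a2 = (a1 NAND a2) XNOR a2
t3 = a2 AND a1
t4 = t2 XOR t3 = ((a1 NAND a2) XNOR a2) XOR (a2 AND a1)
t5 = t4 AND t1 = (((a1 NAND a2) XNOR a2) XOR (a2 AND a1)) AND (a1 NAND a2)
At a1=0, a2=1: circuit gives 1, formula gives 0.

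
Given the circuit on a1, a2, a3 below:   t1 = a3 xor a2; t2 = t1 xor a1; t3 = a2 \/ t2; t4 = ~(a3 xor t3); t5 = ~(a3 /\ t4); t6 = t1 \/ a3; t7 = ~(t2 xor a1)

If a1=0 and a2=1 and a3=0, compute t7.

t1 = 0 xor 1 = 1
t2 = 1 xor 0 = 1
t7 = ~(1 xor 0) = 0

0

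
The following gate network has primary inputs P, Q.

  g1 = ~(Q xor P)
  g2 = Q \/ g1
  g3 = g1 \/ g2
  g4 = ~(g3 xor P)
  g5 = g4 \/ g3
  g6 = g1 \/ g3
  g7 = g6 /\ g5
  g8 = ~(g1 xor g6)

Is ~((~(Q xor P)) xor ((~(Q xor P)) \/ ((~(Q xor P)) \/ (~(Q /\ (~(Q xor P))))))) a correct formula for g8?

No

g1 = ~(Q xor P)
g2 = Q \/ g1 = Q \/ (~(Q xor P))
g3 = g1 \/ g2 = (~(Q xor P)) \/ (Q \/ (~(Q xor P)))
g6 = g1 \/ g3 = (~(Q xor P)) \/ ((~(Q xor P)) \/ (Q \/ (~(Q xor P))))
g8 = ~(g1 xor g6) = ~((~(Q xor P)) xor ((~(Q xor P)) \/ ((~(Q xor P)) \/ (Q \/ (~(Q xor P))))))
At P=1, Q=0: circuit gives 1, formula gives 0.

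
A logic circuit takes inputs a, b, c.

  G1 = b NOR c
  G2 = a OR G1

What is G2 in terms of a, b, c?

G1 = b NOR c
G2 = a OR G1 = a OR (b NOR c)

a OR (b NOR c)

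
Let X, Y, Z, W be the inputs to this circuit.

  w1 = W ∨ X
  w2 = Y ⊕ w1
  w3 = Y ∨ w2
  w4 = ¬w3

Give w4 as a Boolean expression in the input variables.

w1 = W ∨ X
w2 = Y ⊕ w1 = Y ⊕ (W ∨ X)
w3 = Y ∨ w2 = Y ∨ (Y ⊕ (W ∨ X))
w4 = ¬w3 = ¬(Y ∨ (Y ⊕ (W ∨ X)))

¬(Y ∨ (Y ⊕ (W ∨ X)))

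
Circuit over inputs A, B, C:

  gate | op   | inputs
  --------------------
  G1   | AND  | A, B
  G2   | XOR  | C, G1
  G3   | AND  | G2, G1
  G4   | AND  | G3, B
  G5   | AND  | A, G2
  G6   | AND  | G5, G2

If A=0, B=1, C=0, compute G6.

G1 = 0 AND 1 = 0
G2 = 0 XOR 0 = 0
G5 = 0 AND 0 = 0
G6 = 0 AND 0 = 0

0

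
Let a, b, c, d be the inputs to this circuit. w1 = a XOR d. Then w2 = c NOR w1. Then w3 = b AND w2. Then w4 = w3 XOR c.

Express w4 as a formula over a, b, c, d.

(b AND (c NOR (a XOR d))) XOR c

w1 = a XOR d
w2 = c NOR w1 = c NOR (a XOR d)
w3 = b AND w2 = b AND (c NOR (a XOR d))
w4 = w3 XOR c = (b AND (c NOR (a XOR d))) XOR c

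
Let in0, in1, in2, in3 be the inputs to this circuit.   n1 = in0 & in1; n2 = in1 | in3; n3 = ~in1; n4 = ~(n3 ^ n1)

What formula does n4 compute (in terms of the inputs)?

~(~in1 ^ (in0 & in1))

n1 = in0 & in1
n3 = ~in1
n4 = ~(n3 ^ n1) = ~(~in1 ^ (in0 & in1))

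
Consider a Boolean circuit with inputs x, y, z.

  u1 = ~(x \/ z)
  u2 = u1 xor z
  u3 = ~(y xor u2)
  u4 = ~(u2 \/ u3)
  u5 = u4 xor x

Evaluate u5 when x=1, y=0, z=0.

u1 = ~(1 \/ 0) = 0
u2 = 0 xor 0 = 0
u3 = ~(0 xor 0) = 1
u4 = ~(0 \/ 1) = 0
u5 = 0 xor 1 = 1

1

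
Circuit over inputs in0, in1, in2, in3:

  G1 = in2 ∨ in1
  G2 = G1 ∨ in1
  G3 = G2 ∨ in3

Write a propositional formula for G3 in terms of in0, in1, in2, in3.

G1 = in2 ∨ in1
G2 = G1 ∨ in1 = (in2 ∨ in1) ∨ in1
G3 = G2 ∨ in3 = ((in2 ∨ in1) ∨ in1) ∨ in3

((in2 ∨ in1) ∨ in1) ∨ in3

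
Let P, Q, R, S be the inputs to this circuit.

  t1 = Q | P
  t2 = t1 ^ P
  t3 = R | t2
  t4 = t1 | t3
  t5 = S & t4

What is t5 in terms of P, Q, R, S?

S & ((Q | P) | (R | ((Q | P) ^ P)))

t1 = Q | P
t2 = t1 ^ P = (Q | P) ^ P
t3 = R | t2 = R | ((Q | P) ^ P)
t4 = t1 | t3 = (Q | P) | (R | ((Q | P) ^ P))
t5 = S & t4 = S & ((Q | P) | (R | ((Q | P) ^ P)))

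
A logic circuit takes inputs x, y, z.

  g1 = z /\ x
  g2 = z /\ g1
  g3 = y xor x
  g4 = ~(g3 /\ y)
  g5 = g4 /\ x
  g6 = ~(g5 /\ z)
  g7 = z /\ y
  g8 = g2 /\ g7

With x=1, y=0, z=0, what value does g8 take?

g1 = 0 /\ 1 = 0
g2 = 0 /\ 0 = 0
g7 = 0 /\ 0 = 0
g8 = 0 /\ 0 = 0

0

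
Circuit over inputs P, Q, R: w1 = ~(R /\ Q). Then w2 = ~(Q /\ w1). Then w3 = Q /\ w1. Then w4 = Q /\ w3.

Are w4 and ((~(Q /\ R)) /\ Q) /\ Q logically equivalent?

Yes

w1 = ~(R /\ Q)
w3 = Q /\ w1 = Q /\ (~(R /\ Q))
w4 = Q /\ w3 = Q /\ (Q /\ (~(R /\ Q)))
At P=0, Q=0, R=0: circuit gives 0, formula gives 0.
At P=0, Q=1, R=0: circuit gives 1, formula gives 1.
Agrees on all 8 inputs.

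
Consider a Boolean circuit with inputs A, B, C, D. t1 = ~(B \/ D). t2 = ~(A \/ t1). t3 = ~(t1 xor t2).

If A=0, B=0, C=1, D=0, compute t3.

0

t1 = ~(0 \/ 0) = 1
t2 = ~(0 \/ 1) = 0
t3 = ~(1 xor 0) = 0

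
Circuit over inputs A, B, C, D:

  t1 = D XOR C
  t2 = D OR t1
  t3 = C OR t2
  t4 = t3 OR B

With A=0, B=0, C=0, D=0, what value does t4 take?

0

t1 = 0 XOR 0 = 0
t2 = 0 OR 0 = 0
t3 = 0 OR 0 = 0
t4 = 0 OR 0 = 0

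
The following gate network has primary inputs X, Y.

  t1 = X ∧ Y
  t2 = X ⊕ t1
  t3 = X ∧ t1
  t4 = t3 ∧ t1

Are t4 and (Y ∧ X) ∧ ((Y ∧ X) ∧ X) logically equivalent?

Yes

t1 = X ∧ Y
t3 = X ∧ t1 = X ∧ (X ∧ Y)
t4 = t3 ∧ t1 = (X ∧ (X ∧ Y)) ∧ (X ∧ Y)
At X=0, Y=0: circuit gives 0, formula gives 0.
At X=1, Y=1: circuit gives 1, formula gives 1.
Agrees on all 4 inputs.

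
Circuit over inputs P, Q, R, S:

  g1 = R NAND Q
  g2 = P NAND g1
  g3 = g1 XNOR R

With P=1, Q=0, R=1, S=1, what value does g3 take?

1

g1 = 1 NAND 0 = 1
g3 = 1 XNOR 1 = 1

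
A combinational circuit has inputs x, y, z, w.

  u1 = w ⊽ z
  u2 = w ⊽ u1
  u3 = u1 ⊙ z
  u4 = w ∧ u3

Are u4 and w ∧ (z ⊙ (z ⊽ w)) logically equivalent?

Yes

u1 = w ⊽ z
u3 = u1 ⊙ z = (w ⊽ z) ⊙ z
u4 = w ∧ u3 = w ∧ ((w ⊽ z) ⊙ z)
At x=0, y=0, z=0, w=0: circuit gives 0, formula gives 0.
At x=0, y=0, z=0, w=1: circuit gives 1, formula gives 1.
Agrees on all 16 inputs.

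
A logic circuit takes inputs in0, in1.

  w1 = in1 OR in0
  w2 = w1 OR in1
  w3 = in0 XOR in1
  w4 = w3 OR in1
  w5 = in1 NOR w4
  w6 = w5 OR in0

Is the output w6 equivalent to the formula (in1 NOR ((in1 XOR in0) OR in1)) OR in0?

w3 = in0 XOR in1
w4 = w3 OR in1 = (in0 XOR in1) OR in1
w5 = in1 NOR w4 = in1 NOR ((in0 XOR in1) OR in1)
w6 = w5 OR in0 = (in1 NOR ((in0 XOR in1) OR in1)) OR in0
At in0=0, in1=1: circuit gives 0, formula gives 0.
At in0=0, in1=0: circuit gives 1, formula gives 1.
Agrees on all 4 inputs.

Yes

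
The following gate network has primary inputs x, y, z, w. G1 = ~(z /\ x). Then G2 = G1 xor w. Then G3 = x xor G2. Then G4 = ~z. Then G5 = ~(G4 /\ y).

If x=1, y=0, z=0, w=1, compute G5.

1

G4 = ~0 = 1
G5 = ~(1 /\ 0) = 1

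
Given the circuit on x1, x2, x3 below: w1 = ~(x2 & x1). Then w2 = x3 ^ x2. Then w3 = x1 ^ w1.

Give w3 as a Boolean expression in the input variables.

x1 ^ (~(x2 & x1))

w1 = ~(x2 & x1)
w3 = x1 ^ w1 = x1 ^ (~(x2 & x1))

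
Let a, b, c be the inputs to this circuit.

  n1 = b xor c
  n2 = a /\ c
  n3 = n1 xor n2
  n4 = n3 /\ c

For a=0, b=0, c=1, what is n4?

1

n1 = 0 xor 1 = 1
n2 = 0 /\ 1 = 0
n3 = 1 xor 0 = 1
n4 = 1 /\ 1 = 1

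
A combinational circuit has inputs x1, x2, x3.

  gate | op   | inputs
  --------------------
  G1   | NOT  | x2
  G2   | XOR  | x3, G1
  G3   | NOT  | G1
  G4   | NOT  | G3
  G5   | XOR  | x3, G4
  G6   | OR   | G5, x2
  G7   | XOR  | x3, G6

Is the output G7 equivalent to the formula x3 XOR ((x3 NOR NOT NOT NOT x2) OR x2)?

No

G1 = NOT x2
G3 = NOT G1 = NOT NOT x2
G4 = NOT G3 = NOT NOT NOT x2
G5 = x3 XOR G4 = x3 XOR NOT NOT NOT x2
G6 = G5 OR x2 = (x3 XOR NOT NOT NOT x2) OR x2
G7 = x3 XOR G6 = x3 XOR ((x3 XOR NOT NOT NOT x2) OR x2)
At x1=0, x2=0, x3=0: circuit gives 1, formula gives 0.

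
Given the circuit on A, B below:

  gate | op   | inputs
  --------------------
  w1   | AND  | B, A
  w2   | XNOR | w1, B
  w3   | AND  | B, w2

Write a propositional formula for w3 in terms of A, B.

B AND ((B AND A) XNOR B)

w1 = B AND A
w2 = w1 XNOR B = (B AND A) XNOR B
w3 = B AND w2 = B AND ((B AND A) XNOR B)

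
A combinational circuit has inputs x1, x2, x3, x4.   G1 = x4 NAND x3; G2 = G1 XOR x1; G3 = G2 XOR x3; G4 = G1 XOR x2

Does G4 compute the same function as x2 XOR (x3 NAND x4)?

G1 = x4 NAND x3
G4 = G1 XOR x2 = (x4 NAND x3) XOR x2
At x1=0, x2=0, x3=1, x4=1: circuit gives 0, formula gives 0.
At x1=0, x2=0, x3=0, x4=0: circuit gives 1, formula gives 1.
Agrees on all 16 inputs.

Yes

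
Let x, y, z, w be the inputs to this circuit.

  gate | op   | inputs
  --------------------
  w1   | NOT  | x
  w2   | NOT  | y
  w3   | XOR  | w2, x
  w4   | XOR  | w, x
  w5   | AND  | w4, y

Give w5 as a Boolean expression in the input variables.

(w XOR x) AND y

w4 = w XOR x
w5 = w4 AND y = (w XOR x) AND y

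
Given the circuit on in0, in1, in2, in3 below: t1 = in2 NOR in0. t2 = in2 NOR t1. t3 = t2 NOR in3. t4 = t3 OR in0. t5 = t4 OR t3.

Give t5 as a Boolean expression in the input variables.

t1 = in2 NOR in0
t2 = in2 NOR t1 = in2 NOR (in2 NOR in0)
t3 = t2 NOR in3 = (in2 NOR (in2 NOR in0)) NOR in3
t4 = t3 OR in0 = ((in2 NOR (in2 NOR in0)) NOR in3) OR in0
t5 = t4 OR t3 = (((in2 NOR (in2 NOR in0)) NOR in3) OR in0) OR ((in2 NOR (in2 NOR in0)) NOR in3)

(((in2 NOR (in2 NOR in0)) NOR in3) OR in0) OR ((in2 NOR (in2 NOR in0)) NOR in3)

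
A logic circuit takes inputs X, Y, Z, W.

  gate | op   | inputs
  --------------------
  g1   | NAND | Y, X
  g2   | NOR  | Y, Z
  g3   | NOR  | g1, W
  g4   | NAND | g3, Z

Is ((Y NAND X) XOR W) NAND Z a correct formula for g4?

No

g1 = Y NAND X
g3 = g1 NOR W = (Y NAND X) NOR W
g4 = g3 NAND Z = ((Y NAND X) NOR W) NAND Z
At X=0, Y=0, Z=1, W=0: circuit gives 1, formula gives 0.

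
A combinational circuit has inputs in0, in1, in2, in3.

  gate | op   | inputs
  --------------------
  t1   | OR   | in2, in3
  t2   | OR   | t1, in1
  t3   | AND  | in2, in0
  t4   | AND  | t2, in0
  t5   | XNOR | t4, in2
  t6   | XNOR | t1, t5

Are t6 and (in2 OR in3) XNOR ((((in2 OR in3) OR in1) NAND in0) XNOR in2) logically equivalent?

No

t1 = in2 OR in3
t2 = t1 OR in1 = (in2 OR in3) OR in1
t4 = t2 AND in0 = ((in2 OR in3) OR in1) AND in0
t5 = t4 XNOR in2 = (((in2 OR in3) OR in1) AND in0) XNOR in2
t6 = t1 XNOR t5 = (in2 OR in3) XNOR ((((in2 OR in3) OR in1) AND in0) XNOR in2)
At in0=0, in1=0, in2=0, in3=0: circuit gives 0, formula gives 1.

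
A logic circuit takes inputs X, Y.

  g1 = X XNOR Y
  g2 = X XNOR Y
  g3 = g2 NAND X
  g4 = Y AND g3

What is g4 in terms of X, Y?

g2 = X XNOR Y
g3 = g2 NAND X = (X XNOR Y) NAND X
g4 = Y AND g3 = Y AND ((X XNOR Y) NAND X)

Y AND ((X XNOR Y) NAND X)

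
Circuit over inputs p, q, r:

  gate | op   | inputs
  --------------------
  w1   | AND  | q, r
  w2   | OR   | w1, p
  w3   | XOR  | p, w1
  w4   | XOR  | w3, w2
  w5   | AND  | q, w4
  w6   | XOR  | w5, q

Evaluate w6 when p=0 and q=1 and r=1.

1

w1 = 1 AND 1 = 1
w2 = 1 OR 0 = 1
w3 = 0 XOR 1 = 1
w4 = 1 XOR 1 = 0
w5 = 1 AND 0 = 0
w6 = 0 XOR 1 = 1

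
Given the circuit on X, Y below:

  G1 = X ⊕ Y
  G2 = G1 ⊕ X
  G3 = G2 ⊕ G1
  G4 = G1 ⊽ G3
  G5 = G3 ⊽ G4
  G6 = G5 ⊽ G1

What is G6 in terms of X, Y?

G1 = X ⊕ Y
G2 = G1 ⊕ X = (X ⊕ Y) ⊕ X
G3 = G2 ⊕ G1 = ((X ⊕ Y) ⊕ X) ⊕ (X ⊕ Y)
G4 = G1 ⊽ G3 = (X ⊕ Y) ⊽ (((X ⊕ Y) ⊕ X) ⊕ (X ⊕ Y))
G5 = G3 ⊽ G4 = (((X ⊕ Y) ⊕ X) ⊕ (X ⊕ Y)) ⊽ ((X ⊕ Y) ⊽ (((X ⊕ Y) ⊕ X) ⊕ (X ⊕ Y)))
G6 = G5 ⊽ G1 = ((((X ⊕ Y) ⊕ X) ⊕ (X ⊕ Y)) ⊽ ((X ⊕ Y) ⊽ (((X ⊕ Y) ⊕ X) ⊕ (X ⊕ Y)))) ⊽ (X ⊕ Y)

((((X ⊕ Y) ⊕ X) ⊕ (X ⊕ Y)) ⊽ ((X ⊕ Y) ⊽ (((X ⊕ Y) ⊕ X) ⊕ (X ⊕ Y)))) ⊽ (X ⊕ Y)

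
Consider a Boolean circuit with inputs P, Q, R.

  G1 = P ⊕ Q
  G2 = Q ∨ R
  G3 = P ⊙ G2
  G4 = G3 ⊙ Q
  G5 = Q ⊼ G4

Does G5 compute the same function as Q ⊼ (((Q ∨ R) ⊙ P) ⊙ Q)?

G2 = Q ∨ R
G3 = P ⊙ G2 = P ⊙ (Q ∨ R)
G4 = G3 ⊙ Q = (P ⊙ (Q ∨ R)) ⊙ Q
G5 = Q ⊼ G4 = Q ⊼ ((P ⊙ (Q ∨ R)) ⊙ Q)
At P=1, Q=1, R=0: circuit gives 0, formula gives 0.
At P=0, Q=0, R=0: circuit gives 1, formula gives 1.
Agrees on all 8 inputs.

Yes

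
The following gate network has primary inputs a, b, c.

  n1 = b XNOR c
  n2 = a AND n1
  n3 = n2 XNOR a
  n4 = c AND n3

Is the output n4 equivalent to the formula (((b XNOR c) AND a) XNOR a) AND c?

Yes

n1 = b XNOR c
n2 = a AND n1 = a AND (b XNOR c)
n3 = n2 XNOR a = (a AND (b XNOR c)) XNOR a
n4 = c AND n3 = c AND ((a AND (b XNOR c)) XNOR a)
At a=0, b=0, c=0: circuit gives 0, formula gives 0.
At a=0, b=0, c=1: circuit gives 1, formula gives 1.
Agrees on all 8 inputs.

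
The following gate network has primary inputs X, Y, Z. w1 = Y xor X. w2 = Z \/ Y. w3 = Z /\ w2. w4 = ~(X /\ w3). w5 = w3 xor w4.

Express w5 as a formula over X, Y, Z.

(Z /\ (Z \/ Y)) xor (~(X /\ (Z /\ (Z \/ Y))))

w2 = Z \/ Y
w3 = Z /\ w2 = Z /\ (Z \/ Y)
w4 = ~(X /\ w3) = ~(X /\ (Z /\ (Z \/ Y)))
w5 = w3 xor w4 = (Z /\ (Z \/ Y)) xor (~(X /\ (Z /\ (Z \/ Y))))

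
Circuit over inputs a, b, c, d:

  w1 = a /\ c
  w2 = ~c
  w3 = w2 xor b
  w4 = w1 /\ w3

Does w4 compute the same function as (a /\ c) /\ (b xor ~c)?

w1 = a /\ c
w2 = ~c
w3 = w2 xor b = ~c xor b
w4 = w1 /\ w3 = (a /\ c) /\ (~c xor b)
At a=0, b=0, c=0, d=0: circuit gives 0, formula gives 0.
At a=1, b=1, c=1, d=0: circuit gives 1, formula gives 1.
Agrees on all 16 inputs.

Yes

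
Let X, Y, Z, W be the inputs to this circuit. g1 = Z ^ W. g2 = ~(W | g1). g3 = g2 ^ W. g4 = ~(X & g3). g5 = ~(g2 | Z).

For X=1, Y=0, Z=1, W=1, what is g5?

g1 = 1 ^ 1 = 0
g2 = ~(1 | 0) = 0
g5 = ~(0 | 1) = 0

0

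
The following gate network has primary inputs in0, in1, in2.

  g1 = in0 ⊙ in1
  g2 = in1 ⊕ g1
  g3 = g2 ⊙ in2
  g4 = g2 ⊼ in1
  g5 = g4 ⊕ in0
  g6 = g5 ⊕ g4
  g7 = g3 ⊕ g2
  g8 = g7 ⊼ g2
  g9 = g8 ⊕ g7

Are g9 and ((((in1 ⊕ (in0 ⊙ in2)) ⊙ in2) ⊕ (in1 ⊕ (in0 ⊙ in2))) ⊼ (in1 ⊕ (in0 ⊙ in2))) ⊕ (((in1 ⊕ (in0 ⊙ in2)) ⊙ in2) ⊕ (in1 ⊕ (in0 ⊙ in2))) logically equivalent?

No

g1 = in0 ⊙ in1
g2 = in1 ⊕ g1 = in1 ⊕ (in0 ⊙ in1)
g3 = g2 ⊙ in2 = (in1 ⊕ (in0 ⊙ in1)) ⊙ in2
g7 = g3 ⊕ g2 = ((in1 ⊕ (in0 ⊙ in1)) ⊙ in2) ⊕ (in1 ⊕ (in0 ⊙ in1))
g8 = g7 ⊼ g2 = (((in1 ⊕ (in0 ⊙ in1)) ⊙ in2) ⊕ (in1 ⊕ (in0 ⊙ in1))) ⊼ (in1 ⊕ (in0 ⊙ in1))
g9 = g8 ⊕ g7 = ((((in1 ⊕ (in0 ⊙ in1)) ⊙ in2) ⊕ (in1 ⊕ (in0 ⊙ in1))) ⊼ (in1 ⊕ (in0 ⊙ in1))) ⊕ (((in1 ⊕ (in0 ⊙ in1)) ⊙ in2) ⊕ (in1 ⊕ (in0 ⊙ in1)))
At in0=0, in1=1, in2=0: circuit gives 1, formula gives 0.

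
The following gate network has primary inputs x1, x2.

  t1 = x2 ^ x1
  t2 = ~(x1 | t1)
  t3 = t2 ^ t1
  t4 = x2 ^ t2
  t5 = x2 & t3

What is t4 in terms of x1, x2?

t1 = x2 ^ x1
t2 = ~(x1 | t1) = ~(x1 | (x2 ^ x1))
t4 = x2 ^ t2 = x2 ^ (~(x1 | (x2 ^ x1)))

x2 ^ (~(x1 | (x2 ^ x1)))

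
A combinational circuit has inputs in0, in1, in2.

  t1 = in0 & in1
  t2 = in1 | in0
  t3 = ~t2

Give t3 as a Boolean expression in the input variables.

~(in1 | in0)

t2 = in1 | in0
t3 = ~t2 = ~(in1 | in0)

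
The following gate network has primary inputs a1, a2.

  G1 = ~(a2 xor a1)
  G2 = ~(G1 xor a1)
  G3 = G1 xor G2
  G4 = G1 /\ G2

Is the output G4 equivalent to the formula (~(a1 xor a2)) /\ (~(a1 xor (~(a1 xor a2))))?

G1 = ~(a2 xor a1)
G2 = ~(G1 xor a1) = ~((~(a2 xor a1)) xor a1)
G4 = G1 /\ G2 = (~(a2 xor a1)) /\ (~((~(a2 xor a1)) xor a1))
At a1=0, a2=0: circuit gives 0, formula gives 0.
At a1=1, a2=1: circuit gives 1, formula gives 1.
Agrees on all 4 inputs.

Yes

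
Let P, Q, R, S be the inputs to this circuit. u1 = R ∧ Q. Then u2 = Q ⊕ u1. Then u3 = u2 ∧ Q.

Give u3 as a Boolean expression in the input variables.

u1 = R ∧ Q
u2 = Q ⊕ u1 = Q ⊕ (R ∧ Q)
u3 = u2 ∧ Q = (Q ⊕ (R ∧ Q)) ∧ Q

(Q ⊕ (R ∧ Q)) ∧ Q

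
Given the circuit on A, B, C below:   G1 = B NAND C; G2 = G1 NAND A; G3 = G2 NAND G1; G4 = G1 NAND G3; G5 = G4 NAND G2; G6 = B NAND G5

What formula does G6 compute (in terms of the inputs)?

G1 = B NAND C
G2 = G1 NAND A = (B NAND C) NAND A
G3 = G2 NAND G1 = ((B NAND C) NAND A) NAND (B NAND C)
G4 = G1 NAND G3 = (B NAND C) NAND (((B NAND C) NAND A) NAND (B NAND C))
G5 = G4 NAND G2 = ((B NAND C) NAND (((B NAND C) NAND A) NAND (B NAND C))) NAND ((B NAND C) NAND A)
G6 = B NAND G5 = B NAND (((B NAND C) NAND (((B NAND C) NAND A) NAND (B NAND C))) NAND ((B NAND C) NAND A))

B NAND (((B NAND C) NAND (((B NAND C) NAND A) NAND (B NAND C))) NAND ((B NAND C) NAND A))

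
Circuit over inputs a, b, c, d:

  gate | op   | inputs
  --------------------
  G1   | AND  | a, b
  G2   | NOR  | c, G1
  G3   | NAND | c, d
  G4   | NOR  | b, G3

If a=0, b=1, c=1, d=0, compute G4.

G3 = 1 NAND 0 = 1
G4 = 1 NOR 1 = 0

0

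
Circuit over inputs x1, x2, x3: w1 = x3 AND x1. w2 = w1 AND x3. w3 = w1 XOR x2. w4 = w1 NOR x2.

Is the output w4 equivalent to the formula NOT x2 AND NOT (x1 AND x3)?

Yes

w1 = x3 AND x1
w4 = w1 NOR x2 = (x3 AND x1) NOR x2
At x1=0, x2=1, x3=0: circuit gives 0, formula gives 0.
At x1=0, x2=0, x3=0: circuit gives 1, formula gives 1.
Agrees on all 8 inputs.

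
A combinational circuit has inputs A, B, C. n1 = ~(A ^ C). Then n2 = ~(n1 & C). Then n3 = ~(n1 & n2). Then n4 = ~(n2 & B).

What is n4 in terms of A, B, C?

~((~((~(A ^ C)) & C)) & B)

n1 = ~(A ^ C)
n2 = ~(n1 & C) = ~((~(A ^ C)) & C)
n4 = ~(n2 & B) = ~((~((~(A ^ C)) & C)) & B)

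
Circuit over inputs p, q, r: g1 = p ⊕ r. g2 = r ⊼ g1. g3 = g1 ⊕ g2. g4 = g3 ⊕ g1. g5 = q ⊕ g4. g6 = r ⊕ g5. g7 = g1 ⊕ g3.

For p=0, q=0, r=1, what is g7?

0

g1 = 0 ⊕ 1 = 1
g2 = 1 ⊼ 1 = 0
g3 = 1 ⊕ 0 = 1
g7 = 1 ⊕ 1 = 0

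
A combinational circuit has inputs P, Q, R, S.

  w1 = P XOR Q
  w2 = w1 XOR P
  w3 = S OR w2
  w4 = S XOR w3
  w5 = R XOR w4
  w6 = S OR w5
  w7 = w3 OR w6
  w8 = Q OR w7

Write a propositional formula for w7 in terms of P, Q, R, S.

w1 = P XOR Q
w2 = w1 XOR P = (P XOR Q) XOR P
w3 = S OR w2 = S OR ((P XOR Q) XOR P)
w4 = S XOR w3 = S XOR (S OR ((P XOR Q) XOR P))
w5 = R XOR w4 = R XOR (S XOR (S OR ((P XOR Q) XOR P)))
w6 = S OR w5 = S OR (R XOR (S XOR (S OR ((P XOR Q) XOR P))))
w7 = w3 OR w6 = (S OR ((P XOR Q) XOR P)) OR (S OR (R XOR (S XOR (S OR ((P XOR Q) XOR P)))))

(S OR ((P XOR Q) XOR P)) OR (S OR (R XOR (S XOR (S OR ((P XOR Q) XOR P)))))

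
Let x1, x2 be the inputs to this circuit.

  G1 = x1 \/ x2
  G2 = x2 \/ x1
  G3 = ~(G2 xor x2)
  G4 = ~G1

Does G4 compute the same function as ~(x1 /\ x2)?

G1 = x1 \/ x2
G4 = ~G1 = ~(x1 \/ x2)
At x1=0, x2=1: circuit gives 0, formula gives 1.

No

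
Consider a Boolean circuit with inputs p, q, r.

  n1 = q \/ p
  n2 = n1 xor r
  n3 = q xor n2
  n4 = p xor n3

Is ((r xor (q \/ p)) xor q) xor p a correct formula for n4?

n1 = q \/ p
n2 = n1 xor r = (q \/ p) xor r
n3 = q xor n2 = q xor ((q \/ p) xor r)
n4 = p xor n3 = p xor (q xor ((q \/ p) xor r))
At p=0, q=0, r=0: circuit gives 0, formula gives 0.
At p=0, q=0, r=1: circuit gives 1, formula gives 1.
Agrees on all 8 inputs.

Yes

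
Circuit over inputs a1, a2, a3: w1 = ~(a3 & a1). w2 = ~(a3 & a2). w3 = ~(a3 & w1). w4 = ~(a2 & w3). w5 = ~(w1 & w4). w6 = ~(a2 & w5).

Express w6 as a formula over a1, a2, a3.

~(a2 & (~((~(a3 & a1)) & (~(a2 & (~(a3 & (~(a3 & a1)))))))))

w1 = ~(a3 & a1)
w3 = ~(a3 & w1) = ~(a3 & (~(a3 & a1)))
w4 = ~(a2 & w3) = ~(a2 & (~(a3 & (~(a3 & a1)))))
w5 = ~(w1 & w4) = ~((~(a3 & a1)) & (~(a2 & (~(a3 & (~(a3 & a1)))))))
w6 = ~(a2 & w5) = ~(a2 & (~((~(a3 & a1)) & (~(a2 & (~(a3 & (~(a3 & a1)))))))))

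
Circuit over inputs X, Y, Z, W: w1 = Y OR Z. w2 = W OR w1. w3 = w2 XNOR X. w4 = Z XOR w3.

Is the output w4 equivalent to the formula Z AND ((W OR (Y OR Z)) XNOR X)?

No

w1 = Y OR Z
w2 = W OR w1 = W OR (Y OR Z)
w3 = w2 XNOR X = (W OR (Y OR Z)) XNOR X
w4 = Z XOR w3 = Z XOR ((W OR (Y OR Z)) XNOR X)
At X=0, Y=0, Z=0, W=0: circuit gives 1, formula gives 0.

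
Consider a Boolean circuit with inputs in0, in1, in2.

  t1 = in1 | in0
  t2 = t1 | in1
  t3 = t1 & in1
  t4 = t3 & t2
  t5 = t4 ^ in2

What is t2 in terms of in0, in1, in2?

(in1 | in0) | in1

t1 = in1 | in0
t2 = t1 | in1 = (in1 | in0) | in1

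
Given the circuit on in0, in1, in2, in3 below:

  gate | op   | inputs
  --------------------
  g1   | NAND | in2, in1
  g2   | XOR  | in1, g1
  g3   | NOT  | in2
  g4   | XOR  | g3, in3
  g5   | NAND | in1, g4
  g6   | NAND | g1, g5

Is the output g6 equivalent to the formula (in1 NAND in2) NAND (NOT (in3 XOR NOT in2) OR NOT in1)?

Yes

g1 = in2 NAND in1
g3 = NOT in2
g4 = g3 XOR in3 = NOT in2 XOR in3
g5 = in1 NAND g4 = in1 NAND (NOT in2 XOR in3)
g6 = g1 NAND g5 = (in2 NAND in1) NAND (in1 NAND (NOT in2 XOR in3))
At in0=0, in1=0, in2=0, in3=0: circuit gives 0, formula gives 0.
At in0=0, in1=1, in2=0, in3=0: circuit gives 1, formula gives 1.
Agrees on all 16 inputs.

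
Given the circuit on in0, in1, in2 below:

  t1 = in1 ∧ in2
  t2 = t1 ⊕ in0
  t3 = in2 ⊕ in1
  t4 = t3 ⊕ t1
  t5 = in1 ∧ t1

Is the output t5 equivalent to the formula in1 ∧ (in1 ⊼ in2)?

t1 = in1 ∧ in2
t5 = in1 ∧ t1 = in1 ∧ (in1 ∧ in2)
At in0=0, in1=1, in2=0: circuit gives 0, formula gives 1.

No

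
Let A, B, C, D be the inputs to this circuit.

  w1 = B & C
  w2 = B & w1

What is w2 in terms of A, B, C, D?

w1 = B & C
w2 = B & w1 = B & (B & C)

B & (B & C)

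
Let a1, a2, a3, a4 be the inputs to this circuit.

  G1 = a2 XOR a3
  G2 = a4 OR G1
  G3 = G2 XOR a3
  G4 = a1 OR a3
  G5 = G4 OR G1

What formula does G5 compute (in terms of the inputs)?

G1 = a2 XOR a3
G4 = a1 OR a3
G5 = G4 OR G1 = (a1 OR a3) OR (a2 XOR a3)

(a1 OR a3) OR (a2 XOR a3)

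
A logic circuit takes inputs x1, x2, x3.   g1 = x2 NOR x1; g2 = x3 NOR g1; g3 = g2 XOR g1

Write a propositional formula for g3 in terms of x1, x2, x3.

(x3 NOR (x2 NOR x1)) XOR (x2 NOR x1)

g1 = x2 NOR x1
g2 = x3 NOR g1 = x3 NOR (x2 NOR x1)
g3 = g2 XOR g1 = (x3 NOR (x2 NOR x1)) XOR (x2 NOR x1)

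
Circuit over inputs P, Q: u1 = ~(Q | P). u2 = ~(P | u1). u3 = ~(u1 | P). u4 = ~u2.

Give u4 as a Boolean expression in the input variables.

u1 = ~(Q | P)
u2 = ~(P | u1) = ~(P | (~(Q | P)))
u4 = ~u2 = ~(~(P | (~(Q | P))))

~(~(P | (~(Q | P))))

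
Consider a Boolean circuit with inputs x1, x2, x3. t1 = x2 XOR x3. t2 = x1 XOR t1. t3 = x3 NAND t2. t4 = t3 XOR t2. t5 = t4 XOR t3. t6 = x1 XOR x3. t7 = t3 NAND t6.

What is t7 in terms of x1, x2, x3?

(x3 NAND (x1 XOR (x2 XOR x3))) NAND (x1 XOR x3)

t1 = x2 XOR x3
t2 = x1 XOR t1 = x1 XOR (x2 XOR x3)
t3 = x3 NAND t2 = x3 NAND (x1 XOR (x2 XOR x3))
t6 = x1 XOR x3
t7 = t3 NAND t6 = (x3 NAND (x1 XOR (x2 XOR x3))) NAND (x1 XOR x3)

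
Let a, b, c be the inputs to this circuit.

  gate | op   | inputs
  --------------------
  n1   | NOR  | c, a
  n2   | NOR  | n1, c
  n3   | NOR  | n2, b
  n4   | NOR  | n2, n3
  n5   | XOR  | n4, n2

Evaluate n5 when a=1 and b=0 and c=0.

1

n1 = 0 NOR 1 = 0
n2 = 0 NOR 0 = 1
n3 = 1 NOR 0 = 0
n4 = 1 NOR 0 = 0
n5 = 0 XOR 1 = 1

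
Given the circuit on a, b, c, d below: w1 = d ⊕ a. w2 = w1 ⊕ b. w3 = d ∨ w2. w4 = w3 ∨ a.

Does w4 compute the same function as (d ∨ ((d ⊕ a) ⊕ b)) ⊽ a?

w1 = d ⊕ a
w2 = w1 ⊕ b = (d ⊕ a) ⊕ b
w3 = d ∨ w2 = d ∨ ((d ⊕ a) ⊕ b)
w4 = w3 ∨ a = (d ∨ ((d ⊕ a) ⊕ b)) ∨ a
At a=0, b=0, c=0, d=0: circuit gives 0, formula gives 1.

No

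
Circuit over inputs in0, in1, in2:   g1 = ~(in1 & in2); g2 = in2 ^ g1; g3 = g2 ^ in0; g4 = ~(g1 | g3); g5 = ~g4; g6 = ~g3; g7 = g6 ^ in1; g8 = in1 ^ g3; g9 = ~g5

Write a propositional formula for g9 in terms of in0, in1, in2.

g1 = ~(in1 & in2)
g2 = in2 ^ g1 = in2 ^ (~(in1 & in2))
g3 = g2 ^ in0 = (in2 ^ (~(in1 & in2))) ^ in0
g4 = ~(g1 | g3) = ~((~(in1 & in2)) | ((in2 ^ (~(in1 & in2))) ^ in0))
g5 = ~g4 = ~(~((~(in1 & in2)) | ((in2 ^ (~(in1 & in2))) ^ in0)))
g9 = ~g5 = ~~(~((~(in1 & in2)) | ((in2 ^ (~(in1 & in2))) ^ in0)))

~~(~((~(in1 & in2)) | ((in2 ^ (~(in1 & in2))) ^ in0)))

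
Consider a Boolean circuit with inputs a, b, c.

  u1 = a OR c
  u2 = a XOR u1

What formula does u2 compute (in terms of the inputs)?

a XOR (a OR c)

u1 = a OR c
u2 = a XOR u1 = a XOR (a OR c)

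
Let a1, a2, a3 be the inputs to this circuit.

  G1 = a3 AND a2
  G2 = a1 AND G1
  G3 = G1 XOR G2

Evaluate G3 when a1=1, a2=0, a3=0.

0

G1 = 0 AND 0 = 0
G2 = 1 AND 0 = 0
G3 = 0 XOR 0 = 0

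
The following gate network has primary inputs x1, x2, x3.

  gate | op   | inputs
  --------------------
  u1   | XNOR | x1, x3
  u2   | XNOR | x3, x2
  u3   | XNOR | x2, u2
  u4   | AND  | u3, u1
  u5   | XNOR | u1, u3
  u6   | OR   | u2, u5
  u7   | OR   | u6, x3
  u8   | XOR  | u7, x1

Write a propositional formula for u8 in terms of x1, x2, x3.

u1 = x1 XNOR x3
u2 = x3 XNOR x2
u3 = x2 XNOR u2 = x2 XNOR (x3 XNOR x2)
u5 = u1 XNOR u3 = (x1 XNOR x3) XNOR (x2 XNOR (x3 XNOR x2))
u6 = u2 OR u5 = (x3 XNOR x2) OR ((x1 XNOR x3) XNOR (x2 XNOR (x3 XNOR x2)))
u7 = u6 OR x3 = ((x3 XNOR x2) OR ((x1 XNOR x3) XNOR (x2 XNOR (x3 XNOR x2)))) OR x3
u8 = u7 XOR x1 = (((x3 XNOR x2) OR ((x1 XNOR x3) XNOR (x2 XNOR (x3 XNOR x2)))) OR x3) XOR x1

(((x3 XNOR x2) OR ((x1 XNOR x3) XNOR (x2 XNOR (x3 XNOR x2)))) OR x3) XOR x1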